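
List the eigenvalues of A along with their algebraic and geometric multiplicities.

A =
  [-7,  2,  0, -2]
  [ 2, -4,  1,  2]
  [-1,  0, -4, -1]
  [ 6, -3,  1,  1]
λ = -5: alg = 1, geom = 1; λ = -3: alg = 3, geom = 1

Step 1 — factor the characteristic polynomial to read off the algebraic multiplicities:
  χ_A(x) = (x + 3)^3*(x + 5)

Step 2 — compute geometric multiplicities via the rank-nullity identity g(λ) = n − rank(A − λI):
  rank(A − (-5)·I) = 3, so dim ker(A − (-5)·I) = n − 3 = 1
  rank(A − (-3)·I) = 3, so dim ker(A − (-3)·I) = n − 3 = 1

Summary:
  λ = -5: algebraic multiplicity = 1, geometric multiplicity = 1
  λ = -3: algebraic multiplicity = 3, geometric multiplicity = 1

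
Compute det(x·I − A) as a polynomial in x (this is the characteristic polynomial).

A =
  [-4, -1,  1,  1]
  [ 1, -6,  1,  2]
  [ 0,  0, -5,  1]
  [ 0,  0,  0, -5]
x^4 + 20*x^3 + 150*x^2 + 500*x + 625

Expanding det(x·I − A) (e.g. by cofactor expansion or by noting that A is similar to its Jordan form J, which has the same characteristic polynomial as A) gives
  χ_A(x) = x^4 + 20*x^3 + 150*x^2 + 500*x + 625
which factors as (x + 5)^4. The eigenvalues (with algebraic multiplicities) are λ = -5 with multiplicity 4.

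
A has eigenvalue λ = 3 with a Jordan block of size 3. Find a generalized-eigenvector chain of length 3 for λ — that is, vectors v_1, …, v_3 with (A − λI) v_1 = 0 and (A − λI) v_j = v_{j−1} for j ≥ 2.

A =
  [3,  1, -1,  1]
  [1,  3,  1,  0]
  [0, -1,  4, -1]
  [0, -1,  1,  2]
A Jordan chain for λ = 3 of length 3:
v_1 = (1, 0, -1, -1)ᵀ
v_2 = (0, 1, 0, 0)ᵀ
v_3 = (1, 0, 0, 0)ᵀ

Let N = A − (3)·I. We want v_3 with N^3 v_3 = 0 but N^2 v_3 ≠ 0; then v_{j-1} := N · v_j for j = 3, …, 2.

Pick v_3 = (1, 0, 0, 0)ᵀ.
Then v_2 = N · v_3 = (0, 1, 0, 0)ᵀ.
Then v_1 = N · v_2 = (1, 0, -1, -1)ᵀ.

Sanity check: (A − (3)·I) v_1 = (0, 0, 0, 0)ᵀ = 0. ✓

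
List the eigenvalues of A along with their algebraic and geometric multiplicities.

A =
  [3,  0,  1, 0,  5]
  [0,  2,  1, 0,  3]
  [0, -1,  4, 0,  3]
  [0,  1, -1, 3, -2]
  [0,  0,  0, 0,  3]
λ = 3: alg = 5, geom = 2

Step 1 — factor the characteristic polynomial to read off the algebraic multiplicities:
  χ_A(x) = (x - 3)^5

Step 2 — compute geometric multiplicities via the rank-nullity identity g(λ) = n − rank(A − λI):
  rank(A − (3)·I) = 3, so dim ker(A − (3)·I) = n − 3 = 2

Summary:
  λ = 3: algebraic multiplicity = 5, geometric multiplicity = 2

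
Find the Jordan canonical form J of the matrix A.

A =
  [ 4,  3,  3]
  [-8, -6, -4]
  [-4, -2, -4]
J_2(-2) ⊕ J_1(-2)

The characteristic polynomial is
  det(x·I − A) = x^3 + 6*x^2 + 12*x + 8 = (x + 2)^3

Eigenvalues and multiplicities (the geometric multiplicity of λ is n − rank(A − λI), which equals the number of Jordan blocks for λ):
  λ = -2: algebraic multiplicity = 3, geometric multiplicity = 2

Determining the block sizes for each eigenvalue:
  λ = -2: 2 blocks summing to 3 forces exactly one block of size 2 and the rest size 1 → block sizes [2, 1]

Assembling the blocks gives a Jordan form
J =
  [-2,  1,  0]
  [ 0, -2,  0]
  [ 0,  0, -2]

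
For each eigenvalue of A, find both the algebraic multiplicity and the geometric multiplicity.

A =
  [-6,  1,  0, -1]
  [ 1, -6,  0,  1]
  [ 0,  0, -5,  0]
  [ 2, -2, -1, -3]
λ = -5: alg = 4, geom = 2

Step 1 — factor the characteristic polynomial to read off the algebraic multiplicities:
  χ_A(x) = (x + 5)^4

Step 2 — compute geometric multiplicities via the rank-nullity identity g(λ) = n − rank(A − λI):
  rank(A − (-5)·I) = 2, so dim ker(A − (-5)·I) = n − 2 = 2

Summary:
  λ = -5: algebraic multiplicity = 4, geometric multiplicity = 2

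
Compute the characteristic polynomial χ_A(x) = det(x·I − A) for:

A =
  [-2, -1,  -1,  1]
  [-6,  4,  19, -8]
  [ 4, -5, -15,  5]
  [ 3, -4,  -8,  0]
x^4 + 13*x^3 + 60*x^2 + 112*x + 64

Expanding det(x·I − A) (e.g. by cofactor expansion or by noting that A is similar to its Jordan form J, which has the same characteristic polynomial as A) gives
  χ_A(x) = x^4 + 13*x^3 + 60*x^2 + 112*x + 64
which factors as (x + 1)*(x + 4)^3. The eigenvalues (with algebraic multiplicities) are λ = -4 with multiplicity 3, λ = -1 with multiplicity 1.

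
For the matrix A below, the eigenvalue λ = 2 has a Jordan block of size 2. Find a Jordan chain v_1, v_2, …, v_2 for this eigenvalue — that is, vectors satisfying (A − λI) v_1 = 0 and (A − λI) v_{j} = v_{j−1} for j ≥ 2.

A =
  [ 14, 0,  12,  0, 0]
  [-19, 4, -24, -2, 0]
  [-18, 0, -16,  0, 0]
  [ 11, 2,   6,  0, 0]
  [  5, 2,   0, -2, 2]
A Jordan chain for λ = 2 of length 2:
v_1 = (0, 2, 0, 2, 2)ᵀ
v_2 = (0, 1, 0, 0, 0)ᵀ

Let N = A − (2)·I. We want v_2 with N^2 v_2 = 0 but N^1 v_2 ≠ 0; then v_{j-1} := N · v_j for j = 2, …, 2.

Pick v_2 = (0, 1, 0, 0, 0)ᵀ.
Then v_1 = N · v_2 = (0, 2, 0, 2, 2)ᵀ.

Sanity check: (A − (2)·I) v_1 = (0, 0, 0, 0, 0)ᵀ = 0. ✓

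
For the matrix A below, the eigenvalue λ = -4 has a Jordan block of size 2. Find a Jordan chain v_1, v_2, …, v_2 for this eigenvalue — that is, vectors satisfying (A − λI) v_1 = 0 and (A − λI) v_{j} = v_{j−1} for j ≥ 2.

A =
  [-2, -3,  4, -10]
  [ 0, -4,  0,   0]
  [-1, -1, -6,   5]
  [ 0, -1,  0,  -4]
A Jordan chain for λ = -4 of length 2:
v_1 = (2, 0, -1, 0)ᵀ
v_2 = (1, 0, 0, 0)ᵀ

Let N = A − (-4)·I. We want v_2 with N^2 v_2 = 0 but N^1 v_2 ≠ 0; then v_{j-1} := N · v_j for j = 2, …, 2.

Pick v_2 = (1, 0, 0, 0)ᵀ.
Then v_1 = N · v_2 = (2, 0, -1, 0)ᵀ.

Sanity check: (A − (-4)·I) v_1 = (0, 0, 0, 0)ᵀ = 0. ✓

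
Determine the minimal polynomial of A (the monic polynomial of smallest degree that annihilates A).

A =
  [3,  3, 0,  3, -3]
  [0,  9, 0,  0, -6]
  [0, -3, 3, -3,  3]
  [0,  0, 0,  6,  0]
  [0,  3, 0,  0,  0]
x^2 - 9*x + 18

The characteristic polynomial is χ_A(x) = (x - 6)^2*(x - 3)^3, so the eigenvalues are known. The minimal polynomial is
  m_A(x) = Π_λ (x − λ)^{k_λ}
where k_λ is the size of the *largest* Jordan block for λ (equivalently, the smallest k with (A − λI)^k v = 0 for every generalised eigenvector v of λ).

  λ = 3: largest Jordan block has size 1, contributing (x − 3)
  λ = 6: largest Jordan block has size 1, contributing (x − 6)

So m_A(x) = (x - 6)*(x - 3) = x^2 - 9*x + 18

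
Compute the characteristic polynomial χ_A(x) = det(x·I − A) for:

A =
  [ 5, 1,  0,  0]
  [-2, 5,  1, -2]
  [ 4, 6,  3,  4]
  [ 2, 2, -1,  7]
x^4 - 20*x^3 + 150*x^2 - 500*x + 625

Expanding det(x·I − A) (e.g. by cofactor expansion or by noting that A is similar to its Jordan form J, which has the same characteristic polynomial as A) gives
  χ_A(x) = x^4 - 20*x^3 + 150*x^2 - 500*x + 625
which factors as (x - 5)^4. The eigenvalues (with algebraic multiplicities) are λ = 5 with multiplicity 4.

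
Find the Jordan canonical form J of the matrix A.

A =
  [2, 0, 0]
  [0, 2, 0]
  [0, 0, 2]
J_1(2) ⊕ J_1(2) ⊕ J_1(2)

The characteristic polynomial is
  det(x·I − A) = x^3 - 6*x^2 + 12*x - 8 = (x - 2)^3

Eigenvalues and multiplicities (the geometric multiplicity of λ is n − rank(A − λI), which equals the number of Jordan blocks for λ):
  λ = 2: algebraic multiplicity = 3, geometric multiplicity = 3

Determining the block sizes for each eigenvalue:
  λ = 2: gm = am = 3, so every block has size 1 → block sizes [1, 1, 1]

Assembling the blocks gives a Jordan form
J =
  [2, 0, 0]
  [0, 2, 0]
  [0, 0, 2]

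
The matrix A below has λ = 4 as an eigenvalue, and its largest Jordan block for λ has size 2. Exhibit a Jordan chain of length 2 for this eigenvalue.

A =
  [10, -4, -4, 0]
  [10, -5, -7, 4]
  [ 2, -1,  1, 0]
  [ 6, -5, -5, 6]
A Jordan chain for λ = 4 of length 2:
v_1 = (12, 15, 3, 9)ᵀ
v_2 = (4, 2, 1, 0)ᵀ

Let N = A − (4)·I. We want v_2 with N^2 v_2 = 0 but N^1 v_2 ≠ 0; then v_{j-1} := N · v_j for j = 2, …, 2.

Pick v_2 = (4, 2, 1, 0)ᵀ.
Then v_1 = N · v_2 = (12, 15, 3, 9)ᵀ.

Sanity check: (A − (4)·I) v_1 = (0, 0, 0, 0)ᵀ = 0. ✓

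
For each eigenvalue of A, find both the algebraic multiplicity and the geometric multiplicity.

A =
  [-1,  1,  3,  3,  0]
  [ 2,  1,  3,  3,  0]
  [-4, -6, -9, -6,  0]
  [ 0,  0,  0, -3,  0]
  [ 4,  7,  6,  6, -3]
λ = -3: alg = 5, geom = 3

Step 1 — factor the characteristic polynomial to read off the algebraic multiplicities:
  χ_A(x) = (x + 3)^5

Step 2 — compute geometric multiplicities via the rank-nullity identity g(λ) = n − rank(A − λI):
  rank(A − (-3)·I) = 2, so dim ker(A − (-3)·I) = n − 2 = 3

Summary:
  λ = -3: algebraic multiplicity = 5, geometric multiplicity = 3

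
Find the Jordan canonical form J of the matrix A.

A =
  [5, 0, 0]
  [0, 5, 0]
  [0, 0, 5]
J_1(5) ⊕ J_1(5) ⊕ J_1(5)

The characteristic polynomial is
  det(x·I − A) = x^3 - 15*x^2 + 75*x - 125 = (x - 5)^3

Eigenvalues and multiplicities (the geometric multiplicity of λ is n − rank(A − λI), which equals the number of Jordan blocks for λ):
  λ = 5: algebraic multiplicity = 3, geometric multiplicity = 3

Determining the block sizes for each eigenvalue:
  λ = 5: gm = am = 3, so every block has size 1 → block sizes [1, 1, 1]

Assembling the blocks gives a Jordan form
J =
  [5, 0, 0]
  [0, 5, 0]
  [0, 0, 5]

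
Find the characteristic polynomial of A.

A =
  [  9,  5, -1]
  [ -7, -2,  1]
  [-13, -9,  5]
x^3 - 12*x^2 + 48*x - 64

Expanding det(x·I − A) (e.g. by cofactor expansion or by noting that A is similar to its Jordan form J, which has the same characteristic polynomial as A) gives
  χ_A(x) = x^3 - 12*x^2 + 48*x - 64
which factors as (x - 4)^3. The eigenvalues (with algebraic multiplicities) are λ = 4 with multiplicity 3.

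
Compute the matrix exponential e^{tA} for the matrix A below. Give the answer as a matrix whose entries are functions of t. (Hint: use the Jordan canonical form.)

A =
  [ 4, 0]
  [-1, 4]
e^{tA} =
  [exp(4*t), 0]
  [-t*exp(4*t), exp(4*t)]

Strategy: write A = P · J · P⁻¹ where J is a Jordan canonical form, so e^{tA} = P · e^{tJ} · P⁻¹, and e^{tJ} can be computed block-by-block.

A has Jordan form
J =
  [4, 1]
  [0, 4]
(up to reordering of blocks).

Per-block formulas:
  For a 2×2 Jordan block J_2(4): exp(t · J_2(4)) = e^(4t)·(I + t·N), where N is the 2×2 nilpotent shift.

After assembling e^{tJ} and conjugating by P, we get:

e^{tA} =
  [exp(4*t), 0]
  [-t*exp(4*t), exp(4*t)]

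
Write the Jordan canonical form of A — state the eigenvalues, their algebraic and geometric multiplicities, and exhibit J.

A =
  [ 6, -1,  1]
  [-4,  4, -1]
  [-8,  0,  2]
J_3(4)

The characteristic polynomial is
  det(x·I − A) = x^3 - 12*x^2 + 48*x - 64 = (x - 4)^3

Eigenvalues and multiplicities (the geometric multiplicity of λ is n − rank(A − λI), which equals the number of Jordan blocks for λ):
  λ = 4: algebraic multiplicity = 3, geometric multiplicity = 1

Determining the block sizes for each eigenvalue:
  λ = 4: one block (gm = 1), so the single block has size am = 3 → block sizes [3]

Assembling the blocks gives a Jordan form
J =
  [4, 1, 0]
  [0, 4, 1]
  [0, 0, 4]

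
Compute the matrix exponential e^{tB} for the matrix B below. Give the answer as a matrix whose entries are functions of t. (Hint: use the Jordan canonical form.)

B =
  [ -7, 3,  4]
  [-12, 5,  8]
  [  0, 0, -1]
e^{tB} =
  [-6*t*exp(-t) + exp(-t), 3*t*exp(-t), 4*t*exp(-t)]
  [-12*t*exp(-t), 6*t*exp(-t) + exp(-t), 8*t*exp(-t)]
  [0, 0, exp(-t)]

Strategy: write B = P · J · P⁻¹ where J is a Jordan canonical form, so e^{tB} = P · e^{tJ} · P⁻¹, and e^{tJ} can be computed block-by-block.

B has Jordan form
J =
  [-1,  1,  0]
  [ 0, -1,  0]
  [ 0,  0, -1]
(up to reordering of blocks).

Per-block formulas:
  For a 1×1 block at λ = -1: exp(t · [-1]) = [e^(-1t)].
  For a 2×2 Jordan block J_2(-1): exp(t · J_2(-1)) = e^(-1t)·(I + t·N), where N is the 2×2 nilpotent shift.

After assembling e^{tJ} and conjugating by P, we get:

e^{tB} =
  [-6*t*exp(-t) + exp(-t), 3*t*exp(-t), 4*t*exp(-t)]
  [-12*t*exp(-t), 6*t*exp(-t) + exp(-t), 8*t*exp(-t)]
  [0, 0, exp(-t)]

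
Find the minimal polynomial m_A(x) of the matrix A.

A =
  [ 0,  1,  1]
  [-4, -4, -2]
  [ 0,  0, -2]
x^2 + 4*x + 4

The characteristic polynomial is χ_A(x) = (x + 2)^3, so the eigenvalues are known. The minimal polynomial is
  m_A(x) = Π_λ (x − λ)^{k_λ}
where k_λ is the size of the *largest* Jordan block for λ (equivalently, the smallest k with (A − λI)^k v = 0 for every generalised eigenvector v of λ).

  λ = -2: largest Jordan block has size 2, contributing (x + 2)^2

So m_A(x) = (x + 2)^2 = x^2 + 4*x + 4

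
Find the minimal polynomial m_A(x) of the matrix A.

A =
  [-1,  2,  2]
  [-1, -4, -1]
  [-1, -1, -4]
x^2 + 6*x + 9

The characteristic polynomial is χ_A(x) = (x + 3)^3, so the eigenvalues are known. The minimal polynomial is
  m_A(x) = Π_λ (x − λ)^{k_λ}
where k_λ is the size of the *largest* Jordan block for λ (equivalently, the smallest k with (A − λI)^k v = 0 for every generalised eigenvector v of λ).

  λ = -3: largest Jordan block has size 2, contributing (x + 3)^2

So m_A(x) = (x + 3)^2 = x^2 + 6*x + 9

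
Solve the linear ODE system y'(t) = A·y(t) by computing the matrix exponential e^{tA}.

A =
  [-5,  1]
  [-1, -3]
e^{tA} =
  [-t*exp(-4*t) + exp(-4*t), t*exp(-4*t)]
  [-t*exp(-4*t), t*exp(-4*t) + exp(-4*t)]

Strategy: write A = P · J · P⁻¹ where J is a Jordan canonical form, so e^{tA} = P · e^{tJ} · P⁻¹, and e^{tJ} can be computed block-by-block.

A has Jordan form
J =
  [-4,  1]
  [ 0, -4]
(up to reordering of blocks).

Per-block formulas:
  For a 2×2 Jordan block J_2(-4): exp(t · J_2(-4)) = e^(-4t)·(I + t·N), where N is the 2×2 nilpotent shift.

After assembling e^{tJ} and conjugating by P, we get:

e^{tA} =
  [-t*exp(-4*t) + exp(-4*t), t*exp(-4*t)]
  [-t*exp(-4*t), t*exp(-4*t) + exp(-4*t)]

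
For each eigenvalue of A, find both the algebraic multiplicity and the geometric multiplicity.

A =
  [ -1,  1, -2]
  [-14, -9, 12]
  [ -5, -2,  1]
λ = -3: alg = 3, geom = 1

Step 1 — factor the characteristic polynomial to read off the algebraic multiplicities:
  χ_A(x) = (x + 3)^3

Step 2 — compute geometric multiplicities via the rank-nullity identity g(λ) = n − rank(A − λI):
  rank(A − (-3)·I) = 2, so dim ker(A − (-3)·I) = n − 2 = 1

Summary:
  λ = -3: algebraic multiplicity = 3, geometric multiplicity = 1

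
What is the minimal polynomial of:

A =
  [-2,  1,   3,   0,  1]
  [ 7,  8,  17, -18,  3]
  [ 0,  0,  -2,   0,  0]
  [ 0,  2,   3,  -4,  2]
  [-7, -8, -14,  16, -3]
x^4 + x^3 - 18*x^2 - 52*x - 40

The characteristic polynomial is χ_A(x) = (x - 5)*(x + 2)^4, so the eigenvalues are known. The minimal polynomial is
  m_A(x) = Π_λ (x − λ)^{k_λ}
where k_λ is the size of the *largest* Jordan block for λ (equivalently, the smallest k with (A − λI)^k v = 0 for every generalised eigenvector v of λ).

  λ = -2: largest Jordan block has size 3, contributing (x + 2)^3
  λ = 5: largest Jordan block has size 1, contributing (x − 5)

So m_A(x) = (x - 5)*(x + 2)^3 = x^4 + x^3 - 18*x^2 - 52*x - 40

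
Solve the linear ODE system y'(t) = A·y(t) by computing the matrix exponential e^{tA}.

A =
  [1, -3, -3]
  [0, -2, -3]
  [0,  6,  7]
e^{tA} =
  [exp(t), -exp(4*t) + exp(t), -exp(4*t) + exp(t)]
  [0, -exp(4*t) + 2*exp(t), -exp(4*t) + exp(t)]
  [0, 2*exp(4*t) - 2*exp(t), 2*exp(4*t) - exp(t)]

Strategy: write A = P · J · P⁻¹ where J is a Jordan canonical form, so e^{tA} = P · e^{tJ} · P⁻¹, and e^{tJ} can be computed block-by-block.

A has Jordan form
J =
  [1, 0, 0]
  [0, 1, 0]
  [0, 0, 4]
(up to reordering of blocks).

Per-block formulas:
  For a 1×1 block at λ = 1: exp(t · [1]) = [e^(1t)].
  For a 1×1 block at λ = 4: exp(t · [4]) = [e^(4t)].

After assembling e^{tJ} and conjugating by P, we get:

e^{tA} =
  [exp(t), -exp(4*t) + exp(t), -exp(4*t) + exp(t)]
  [0, -exp(4*t) + 2*exp(t), -exp(4*t) + exp(t)]
  [0, 2*exp(4*t) - 2*exp(t), 2*exp(4*t) - exp(t)]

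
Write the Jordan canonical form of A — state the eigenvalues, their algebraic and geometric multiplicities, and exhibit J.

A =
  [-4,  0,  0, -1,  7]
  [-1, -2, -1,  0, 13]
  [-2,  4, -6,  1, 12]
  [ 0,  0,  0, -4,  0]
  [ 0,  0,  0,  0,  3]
J_2(-4) ⊕ J_2(-4) ⊕ J_1(3)

The characteristic polynomial is
  det(x·I − A) = x^5 + 13*x^4 + 48*x^3 - 32*x^2 - 512*x - 768 = (x - 3)*(x + 4)^4

Eigenvalues and multiplicities (the geometric multiplicity of λ is n − rank(A − λI), which equals the number of Jordan blocks for λ):
  λ = -4: algebraic multiplicity = 4, geometric multiplicity = 2
  λ = 3: algebraic multiplicity = 1, geometric multiplicity = 1

Determining the block sizes for each eigenvalue:
  λ = -4: with am = 4 and gm = 2, the partition is not yet determined (e.g. several partitions of 4 into 2 parts exist). Let N = A − (-4)·I. Computing rank(N^1) = 3, rank(N^2) = 1; the number of blocks of size ≥ j is rank(N^{j−1}) − rank(N^j), giving [2, 2]. So we have 2 block(s) of size 2 → block sizes [2, 2]
  λ = 3: one block (gm = 1), so the single block has size am = 1 → block sizes [1]

Assembling the blocks gives a Jordan form
J =
  [-4,  1,  0,  0, 0]
  [ 0, -4,  0,  0, 0]
  [ 0,  0, -4,  1, 0]
  [ 0,  0,  0, -4, 0]
  [ 0,  0,  0,  0, 3]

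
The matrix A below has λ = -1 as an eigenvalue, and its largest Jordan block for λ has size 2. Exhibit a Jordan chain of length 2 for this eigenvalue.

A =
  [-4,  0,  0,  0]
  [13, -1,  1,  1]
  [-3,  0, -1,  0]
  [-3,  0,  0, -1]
A Jordan chain for λ = -1 of length 2:
v_1 = (0, 1, 0, 0)ᵀ
v_2 = (0, 0, 1, 0)ᵀ

Let N = A − (-1)·I. We want v_2 with N^2 v_2 = 0 but N^1 v_2 ≠ 0; then v_{j-1} := N · v_j for j = 2, …, 2.

Pick v_2 = (0, 0, 1, 0)ᵀ.
Then v_1 = N · v_2 = (0, 1, 0, 0)ᵀ.

Sanity check: (A − (-1)·I) v_1 = (0, 0, 0, 0)ᵀ = 0. ✓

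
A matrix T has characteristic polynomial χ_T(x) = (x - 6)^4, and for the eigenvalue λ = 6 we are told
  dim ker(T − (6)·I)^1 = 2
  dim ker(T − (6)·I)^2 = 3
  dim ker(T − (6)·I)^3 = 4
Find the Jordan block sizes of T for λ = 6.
Block sizes for λ = 6: [3, 1]

From the dimensions of kernels of powers, the number of Jordan blocks of size at least j is d_j − d_{j−1} where d_j = dim ker(N^j) (with d_0 = 0). Computing the differences gives [2, 1, 1].
The number of blocks of size exactly k is (#blocks of size ≥ k) − (#blocks of size ≥ k + 1), so the partition is: 1 block(s) of size 1, 1 block(s) of size 3.
In nonincreasing order the block sizes are [3, 1].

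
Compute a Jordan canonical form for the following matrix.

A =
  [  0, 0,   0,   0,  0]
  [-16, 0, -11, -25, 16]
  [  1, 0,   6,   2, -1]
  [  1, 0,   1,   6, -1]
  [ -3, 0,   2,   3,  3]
J_1(0) ⊕ J_1(0) ⊕ J_3(5)

The characteristic polynomial is
  det(x·I − A) = x^5 - 15*x^4 + 75*x^3 - 125*x^2 = x^2*(x - 5)^3

Eigenvalues and multiplicities (the geometric multiplicity of λ is n − rank(A − λI), which equals the number of Jordan blocks for λ):
  λ = 0: algebraic multiplicity = 2, geometric multiplicity = 2
  λ = 5: algebraic multiplicity = 3, geometric multiplicity = 1

Determining the block sizes for each eigenvalue:
  λ = 0: gm = am = 2, so every block has size 1 → block sizes [1, 1]
  λ = 5: one block (gm = 1), so the single block has size am = 3 → block sizes [3]

Assembling the blocks gives a Jordan form
J =
  [0, 0, 0, 0, 0]
  [0, 0, 0, 0, 0]
  [0, 0, 5, 1, 0]
  [0, 0, 0, 5, 1]
  [0, 0, 0, 0, 5]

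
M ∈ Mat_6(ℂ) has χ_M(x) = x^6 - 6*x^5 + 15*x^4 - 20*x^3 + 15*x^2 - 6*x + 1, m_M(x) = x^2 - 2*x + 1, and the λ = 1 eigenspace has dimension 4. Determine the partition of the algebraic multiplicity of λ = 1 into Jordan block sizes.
Block sizes for λ = 1: [2, 2, 1, 1]

Step 1 — from the characteristic polynomial, algebraic multiplicity of λ = 1 is 6. From dim ker(M − (1)·I) = 4, there are exactly 4 Jordan blocks for λ = 1.
Step 2 — from the minimal polynomial, the factor (x − 1)^2 tells us the largest block for λ = 1 has size 2.
Step 3 — with total size 6, 4 blocks, and largest block 2, the block sizes (in nonincreasing order) are [2, 2, 1, 1].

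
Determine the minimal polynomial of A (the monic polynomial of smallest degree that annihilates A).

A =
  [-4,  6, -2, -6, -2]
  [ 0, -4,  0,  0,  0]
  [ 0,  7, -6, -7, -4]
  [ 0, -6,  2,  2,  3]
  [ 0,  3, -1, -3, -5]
x^4 + 13*x^3 + 63*x^2 + 135*x + 108

The characteristic polynomial is χ_A(x) = (x + 3)^3*(x + 4)^2, so the eigenvalues are known. The minimal polynomial is
  m_A(x) = Π_λ (x − λ)^{k_λ}
where k_λ is the size of the *largest* Jordan block for λ (equivalently, the smallest k with (A − λI)^k v = 0 for every generalised eigenvector v of λ).

  λ = -4: largest Jordan block has size 1, contributing (x + 4)
  λ = -3: largest Jordan block has size 3, contributing (x + 3)^3

So m_A(x) = (x + 3)^3*(x + 4) = x^4 + 13*x^3 + 63*x^2 + 135*x + 108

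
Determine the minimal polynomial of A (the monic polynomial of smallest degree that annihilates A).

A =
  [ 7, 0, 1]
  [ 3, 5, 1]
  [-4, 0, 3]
x^3 - 15*x^2 + 75*x - 125

The characteristic polynomial is χ_A(x) = (x - 5)^3, so the eigenvalues are known. The minimal polynomial is
  m_A(x) = Π_λ (x − λ)^{k_λ}
where k_λ is the size of the *largest* Jordan block for λ (equivalently, the smallest k with (A − λI)^k v = 0 for every generalised eigenvector v of λ).

  λ = 5: largest Jordan block has size 3, contributing (x − 5)^3

So m_A(x) = (x - 5)^3 = x^3 - 15*x^2 + 75*x - 125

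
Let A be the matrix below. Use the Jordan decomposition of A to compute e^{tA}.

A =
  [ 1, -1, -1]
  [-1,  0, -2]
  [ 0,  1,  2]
e^{tA} =
  [t^2*exp(t)/2 + exp(t), -t*exp(t), t^2*exp(t)/2 - t*exp(t)]
  [t^2*exp(t)/2 - t*exp(t), -t*exp(t) + exp(t), t^2*exp(t)/2 - 2*t*exp(t)]
  [-t^2*exp(t)/2, t*exp(t), -t^2*exp(t)/2 + t*exp(t) + exp(t)]

Strategy: write A = P · J · P⁻¹ where J is a Jordan canonical form, so e^{tA} = P · e^{tJ} · P⁻¹, and e^{tJ} can be computed block-by-block.

A has Jordan form
J =
  [1, 1, 0]
  [0, 1, 1]
  [0, 0, 1]
(up to reordering of blocks).

Per-block formulas:
  For a 3×3 Jordan block J_3(1): exp(t · J_3(1)) = e^(1t)·(I + t·N + (t^2/2)·N^2), where N is the 3×3 nilpotent shift.

After assembling e^{tJ} and conjugating by P, we get:

e^{tA} =
  [t^2*exp(t)/2 + exp(t), -t*exp(t), t^2*exp(t)/2 - t*exp(t)]
  [t^2*exp(t)/2 - t*exp(t), -t*exp(t) + exp(t), t^2*exp(t)/2 - 2*t*exp(t)]
  [-t^2*exp(t)/2, t*exp(t), -t^2*exp(t)/2 + t*exp(t) + exp(t)]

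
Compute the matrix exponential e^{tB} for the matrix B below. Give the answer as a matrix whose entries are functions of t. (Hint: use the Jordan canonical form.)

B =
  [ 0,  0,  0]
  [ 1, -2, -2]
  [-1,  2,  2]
e^{tB} =
  [1, 0, 0]
  [t, 1 - 2*t, -2*t]
  [-t, 2*t, 2*t + 1]

Strategy: write B = P · J · P⁻¹ where J is a Jordan canonical form, so e^{tB} = P · e^{tJ} · P⁻¹, and e^{tJ} can be computed block-by-block.

B has Jordan form
J =
  [0, 1, 0]
  [0, 0, 0]
  [0, 0, 0]
(up to reordering of blocks).

Per-block formulas:
  For a 2×2 Jordan block J_2(0): exp(t · J_2(0)) = e^(0t)·(I + t·N), where N is the 2×2 nilpotent shift.
  For a 1×1 block at λ = 0: exp(t · [0]) = [e^(0t)].

After assembling e^{tJ} and conjugating by P, we get:

e^{tB} =
  [1, 0, 0]
  [t, 1 - 2*t, -2*t]
  [-t, 2*t, 2*t + 1]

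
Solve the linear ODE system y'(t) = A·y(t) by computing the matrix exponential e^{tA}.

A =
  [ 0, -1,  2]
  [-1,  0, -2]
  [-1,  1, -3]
e^{tA} =
  [t*exp(-t) + exp(-t), -t*exp(-t), 2*t*exp(-t)]
  [-t*exp(-t), t*exp(-t) + exp(-t), -2*t*exp(-t)]
  [-t*exp(-t), t*exp(-t), -2*t*exp(-t) + exp(-t)]

Strategy: write A = P · J · P⁻¹ where J is a Jordan canonical form, so e^{tA} = P · e^{tJ} · P⁻¹, and e^{tJ} can be computed block-by-block.

A has Jordan form
J =
  [-1,  1,  0]
  [ 0, -1,  0]
  [ 0,  0, -1]
(up to reordering of blocks).

Per-block formulas:
  For a 2×2 Jordan block J_2(-1): exp(t · J_2(-1)) = e^(-1t)·(I + t·N), where N is the 2×2 nilpotent shift.
  For a 1×1 block at λ = -1: exp(t · [-1]) = [e^(-1t)].

After assembling e^{tJ} and conjugating by P, we get:

e^{tA} =
  [t*exp(-t) + exp(-t), -t*exp(-t), 2*t*exp(-t)]
  [-t*exp(-t), t*exp(-t) + exp(-t), -2*t*exp(-t)]
  [-t*exp(-t), t*exp(-t), -2*t*exp(-t) + exp(-t)]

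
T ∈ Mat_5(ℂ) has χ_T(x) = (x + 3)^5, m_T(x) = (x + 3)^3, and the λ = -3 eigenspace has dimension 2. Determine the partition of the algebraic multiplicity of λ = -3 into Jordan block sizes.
Block sizes for λ = -3: [3, 2]

Step 1 — from the characteristic polynomial, algebraic multiplicity of λ = -3 is 5. From dim ker(T − (-3)·I) = 2, there are exactly 2 Jordan blocks for λ = -3.
Step 2 — from the minimal polynomial, the factor (x + 3)^3 tells us the largest block for λ = -3 has size 3.
Step 3 — with total size 5, 2 blocks, and largest block 3, the block sizes (in nonincreasing order) are [3, 2].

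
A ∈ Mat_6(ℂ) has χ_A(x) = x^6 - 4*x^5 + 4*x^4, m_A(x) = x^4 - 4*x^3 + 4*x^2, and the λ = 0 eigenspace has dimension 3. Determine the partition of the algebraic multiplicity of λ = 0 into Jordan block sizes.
Block sizes for λ = 0: [2, 1, 1]

Step 1 — from the characteristic polynomial, algebraic multiplicity of λ = 0 is 4. From dim ker(A − (0)·I) = 3, there are exactly 3 Jordan blocks for λ = 0.
Step 2 — from the minimal polynomial, the factor (x − 0)^2 tells us the largest block for λ = 0 has size 2.
Step 3 — with total size 4, 3 blocks, and largest block 2, the block sizes (in nonincreasing order) are [2, 1, 1].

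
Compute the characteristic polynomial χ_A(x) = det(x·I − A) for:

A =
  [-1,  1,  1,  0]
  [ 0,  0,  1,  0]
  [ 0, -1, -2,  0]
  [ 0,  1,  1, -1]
x^4 + 4*x^3 + 6*x^2 + 4*x + 1

Expanding det(x·I − A) (e.g. by cofactor expansion or by noting that A is similar to its Jordan form J, which has the same characteristic polynomial as A) gives
  χ_A(x) = x^4 + 4*x^3 + 6*x^2 + 4*x + 1
which factors as (x + 1)^4. The eigenvalues (with algebraic multiplicities) are λ = -1 with multiplicity 4.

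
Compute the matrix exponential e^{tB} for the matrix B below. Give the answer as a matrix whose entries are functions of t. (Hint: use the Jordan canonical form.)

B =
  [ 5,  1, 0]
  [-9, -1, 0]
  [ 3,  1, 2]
e^{tB} =
  [3*t*exp(2*t) + exp(2*t), t*exp(2*t), 0]
  [-9*t*exp(2*t), -3*t*exp(2*t) + exp(2*t), 0]
  [3*t*exp(2*t), t*exp(2*t), exp(2*t)]

Strategy: write B = P · J · P⁻¹ where J is a Jordan canonical form, so e^{tB} = P · e^{tJ} · P⁻¹, and e^{tJ} can be computed block-by-block.

B has Jordan form
J =
  [2, 1, 0]
  [0, 2, 0]
  [0, 0, 2]
(up to reordering of blocks).

Per-block formulas:
  For a 2×2 Jordan block J_2(2): exp(t · J_2(2)) = e^(2t)·(I + t·N), where N is the 2×2 nilpotent shift.
  For a 1×1 block at λ = 2: exp(t · [2]) = [e^(2t)].

After assembling e^{tJ} and conjugating by P, we get:

e^{tB} =
  [3*t*exp(2*t) + exp(2*t), t*exp(2*t), 0]
  [-9*t*exp(2*t), -3*t*exp(2*t) + exp(2*t), 0]
  [3*t*exp(2*t), t*exp(2*t), exp(2*t)]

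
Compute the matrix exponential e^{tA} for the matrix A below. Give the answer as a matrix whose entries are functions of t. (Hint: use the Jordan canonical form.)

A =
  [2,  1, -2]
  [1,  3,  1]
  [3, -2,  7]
e^{tA} =
  [-t^2*exp(4*t)/2 - 2*t*exp(4*t) + exp(4*t), t^2*exp(4*t)/2 + t*exp(4*t), -t^2*exp(4*t)/2 - 2*t*exp(4*t)]
  [t*exp(4*t), -t*exp(4*t) + exp(4*t), t*exp(4*t)]
  [t^2*exp(4*t)/2 + 3*t*exp(4*t), -t^2*exp(4*t)/2 - 2*t*exp(4*t), t^2*exp(4*t)/2 + 3*t*exp(4*t) + exp(4*t)]

Strategy: write A = P · J · P⁻¹ where J is a Jordan canonical form, so e^{tA} = P · e^{tJ} · P⁻¹, and e^{tJ} can be computed block-by-block.

A has Jordan form
J =
  [4, 1, 0]
  [0, 4, 1]
  [0, 0, 4]
(up to reordering of blocks).

Per-block formulas:
  For a 3×3 Jordan block J_3(4): exp(t · J_3(4)) = e^(4t)·(I + t·N + (t^2/2)·N^2), where N is the 3×3 nilpotent shift.

After assembling e^{tJ} and conjugating by P, we get:

e^{tA} =
  [-t^2*exp(4*t)/2 - 2*t*exp(4*t) + exp(4*t), t^2*exp(4*t)/2 + t*exp(4*t), -t^2*exp(4*t)/2 - 2*t*exp(4*t)]
  [t*exp(4*t), -t*exp(4*t) + exp(4*t), t*exp(4*t)]
  [t^2*exp(4*t)/2 + 3*t*exp(4*t), -t^2*exp(4*t)/2 - 2*t*exp(4*t), t^2*exp(4*t)/2 + 3*t*exp(4*t) + exp(4*t)]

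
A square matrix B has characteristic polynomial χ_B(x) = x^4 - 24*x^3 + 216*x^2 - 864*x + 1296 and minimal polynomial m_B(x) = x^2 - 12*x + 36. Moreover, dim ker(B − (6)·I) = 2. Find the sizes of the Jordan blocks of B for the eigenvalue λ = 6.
Block sizes for λ = 6: [2, 2]

Step 1 — from the characteristic polynomial, algebraic multiplicity of λ = 6 is 4. From dim ker(B − (6)·I) = 2, there are exactly 2 Jordan blocks for λ = 6.
Step 2 — from the minimal polynomial, the factor (x − 6)^2 tells us the largest block for λ = 6 has size 2.
Step 3 — with total size 4, 2 blocks, and largest block 2, the block sizes (in nonincreasing order) are [2, 2].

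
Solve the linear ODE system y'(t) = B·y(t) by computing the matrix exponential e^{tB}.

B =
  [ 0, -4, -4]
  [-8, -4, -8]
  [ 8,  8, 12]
e^{tB} =
  [1, 1 - exp(4*t), 1 - exp(4*t)]
  [2 - 2*exp(4*t), 2 - exp(4*t), 2 - 2*exp(4*t)]
  [2*exp(4*t) - 2, 2*exp(4*t) - 2, 3*exp(4*t) - 2]

Strategy: write B = P · J · P⁻¹ where J is a Jordan canonical form, so e^{tB} = P · e^{tJ} · P⁻¹, and e^{tJ} can be computed block-by-block.

B has Jordan form
J =
  [0, 0, 0]
  [0, 4, 0]
  [0, 0, 4]
(up to reordering of blocks).

Per-block formulas:
  For a 1×1 block at λ = 0: exp(t · [0]) = [e^(0t)].
  For a 1×1 block at λ = 4: exp(t · [4]) = [e^(4t)].

After assembling e^{tJ} and conjugating by P, we get:

e^{tB} =
  [1, 1 - exp(4*t), 1 - exp(4*t)]
  [2 - 2*exp(4*t), 2 - exp(4*t), 2 - 2*exp(4*t)]
  [2*exp(4*t) - 2, 2*exp(4*t) - 2, 3*exp(4*t) - 2]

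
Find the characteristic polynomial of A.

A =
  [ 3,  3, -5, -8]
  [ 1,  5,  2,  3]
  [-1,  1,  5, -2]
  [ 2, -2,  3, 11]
x^4 - 24*x^3 + 216*x^2 - 864*x + 1296

Expanding det(x·I − A) (e.g. by cofactor expansion or by noting that A is similar to its Jordan form J, which has the same characteristic polynomial as A) gives
  χ_A(x) = x^4 - 24*x^3 + 216*x^2 - 864*x + 1296
which factors as (x - 6)^4. The eigenvalues (with algebraic multiplicities) are λ = 6 with multiplicity 4.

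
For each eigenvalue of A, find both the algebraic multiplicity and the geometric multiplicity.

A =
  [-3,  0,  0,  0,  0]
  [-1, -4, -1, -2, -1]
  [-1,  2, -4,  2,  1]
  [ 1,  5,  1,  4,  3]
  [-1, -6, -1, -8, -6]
λ = -3: alg = 3, geom = 2; λ = -2: alg = 2, geom = 1

Step 1 — factor the characteristic polynomial to read off the algebraic multiplicities:
  χ_A(x) = (x + 2)^2*(x + 3)^3

Step 2 — compute geometric multiplicities via the rank-nullity identity g(λ) = n − rank(A − λI):
  rank(A − (-3)·I) = 3, so dim ker(A − (-3)·I) = n − 3 = 2
  rank(A − (-2)·I) = 4, so dim ker(A − (-2)·I) = n − 4 = 1

Summary:
  λ = -3: algebraic multiplicity = 3, geometric multiplicity = 2
  λ = -2: algebraic multiplicity = 2, geometric multiplicity = 1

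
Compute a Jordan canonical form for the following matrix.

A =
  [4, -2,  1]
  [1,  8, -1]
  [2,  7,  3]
J_3(5)

The characteristic polynomial is
  det(x·I − A) = x^3 - 15*x^2 + 75*x - 125 = (x - 5)^3

Eigenvalues and multiplicities (the geometric multiplicity of λ is n − rank(A − λI), which equals the number of Jordan blocks for λ):
  λ = 5: algebraic multiplicity = 3, geometric multiplicity = 1

Determining the block sizes for each eigenvalue:
  λ = 5: one block (gm = 1), so the single block has size am = 3 → block sizes [3]

Assembling the blocks gives a Jordan form
J =
  [5, 1, 0]
  [0, 5, 1]
  [0, 0, 5]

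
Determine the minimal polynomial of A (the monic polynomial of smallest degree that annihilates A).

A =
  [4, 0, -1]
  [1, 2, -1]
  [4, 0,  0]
x^3 - 6*x^2 + 12*x - 8

The characteristic polynomial is χ_A(x) = (x - 2)^3, so the eigenvalues are known. The minimal polynomial is
  m_A(x) = Π_λ (x − λ)^{k_λ}
where k_λ is the size of the *largest* Jordan block for λ (equivalently, the smallest k with (A − λI)^k v = 0 for every generalised eigenvector v of λ).

  λ = 2: largest Jordan block has size 3, contributing (x − 2)^3

So m_A(x) = (x - 2)^3 = x^3 - 6*x^2 + 12*x - 8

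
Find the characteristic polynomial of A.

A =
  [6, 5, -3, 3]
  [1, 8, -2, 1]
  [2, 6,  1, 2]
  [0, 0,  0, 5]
x^4 - 20*x^3 + 150*x^2 - 500*x + 625

Expanding det(x·I − A) (e.g. by cofactor expansion or by noting that A is similar to its Jordan form J, which has the same characteristic polynomial as A) gives
  χ_A(x) = x^4 - 20*x^3 + 150*x^2 - 500*x + 625
which factors as (x - 5)^4. The eigenvalues (with algebraic multiplicities) are λ = 5 with multiplicity 4.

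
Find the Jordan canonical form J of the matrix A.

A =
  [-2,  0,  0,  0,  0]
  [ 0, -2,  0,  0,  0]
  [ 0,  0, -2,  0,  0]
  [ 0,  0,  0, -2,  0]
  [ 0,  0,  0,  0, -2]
J_1(-2) ⊕ J_1(-2) ⊕ J_1(-2) ⊕ J_1(-2) ⊕ J_1(-2)

The characteristic polynomial is
  det(x·I − A) = x^5 + 10*x^4 + 40*x^3 + 80*x^2 + 80*x + 32 = (x + 2)^5

Eigenvalues and multiplicities (the geometric multiplicity of λ is n − rank(A − λI), which equals the number of Jordan blocks for λ):
  λ = -2: algebraic multiplicity = 5, geometric multiplicity = 5

Determining the block sizes for each eigenvalue:
  λ = -2: gm = am = 5, so every block has size 1 → block sizes [1, 1, 1, 1, 1]

Assembling the blocks gives a Jordan form
J =
  [-2,  0,  0,  0,  0]
  [ 0, -2,  0,  0,  0]
  [ 0,  0, -2,  0,  0]
  [ 0,  0,  0, -2,  0]
  [ 0,  0,  0,  0, -2]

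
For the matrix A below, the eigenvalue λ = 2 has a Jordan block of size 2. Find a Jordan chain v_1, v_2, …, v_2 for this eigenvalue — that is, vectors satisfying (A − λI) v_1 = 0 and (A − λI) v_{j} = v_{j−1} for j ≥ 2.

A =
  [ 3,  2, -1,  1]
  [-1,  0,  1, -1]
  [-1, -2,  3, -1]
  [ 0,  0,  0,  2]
A Jordan chain for λ = 2 of length 2:
v_1 = (1, -1, -1, 0)ᵀ
v_2 = (1, 0, 0, 0)ᵀ

Let N = A − (2)·I. We want v_2 with N^2 v_2 = 0 but N^1 v_2 ≠ 0; then v_{j-1} := N · v_j for j = 2, …, 2.

Pick v_2 = (1, 0, 0, 0)ᵀ.
Then v_1 = N · v_2 = (1, -1, -1, 0)ᵀ.

Sanity check: (A − (2)·I) v_1 = (0, 0, 0, 0)ᵀ = 0. ✓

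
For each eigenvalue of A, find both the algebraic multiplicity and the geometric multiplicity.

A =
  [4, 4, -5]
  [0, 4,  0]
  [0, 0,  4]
λ = 4: alg = 3, geom = 2

Step 1 — factor the characteristic polynomial to read off the algebraic multiplicities:
  χ_A(x) = (x - 4)^3

Step 2 — compute geometric multiplicities via the rank-nullity identity g(λ) = n − rank(A − λI):
  rank(A − (4)·I) = 1, so dim ker(A − (4)·I) = n − 1 = 2

Summary:
  λ = 4: algebraic multiplicity = 3, geometric multiplicity = 2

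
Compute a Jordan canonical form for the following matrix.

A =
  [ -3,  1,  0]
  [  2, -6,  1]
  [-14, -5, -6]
J_3(-5)

The characteristic polynomial is
  det(x·I − A) = x^3 + 15*x^2 + 75*x + 125 = (x + 5)^3

Eigenvalues and multiplicities (the geometric multiplicity of λ is n − rank(A − λI), which equals the number of Jordan blocks for λ):
  λ = -5: algebraic multiplicity = 3, geometric multiplicity = 1

Determining the block sizes for each eigenvalue:
  λ = -5: one block (gm = 1), so the single block has size am = 3 → block sizes [3]

Assembling the blocks gives a Jordan form
J =
  [-5,  1,  0]
  [ 0, -5,  1]
  [ 0,  0, -5]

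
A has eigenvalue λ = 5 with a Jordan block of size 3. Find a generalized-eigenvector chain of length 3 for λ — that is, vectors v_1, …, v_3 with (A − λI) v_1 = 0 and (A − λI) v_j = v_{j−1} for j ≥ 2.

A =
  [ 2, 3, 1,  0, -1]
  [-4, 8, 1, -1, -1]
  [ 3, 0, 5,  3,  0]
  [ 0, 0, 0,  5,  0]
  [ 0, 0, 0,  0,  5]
A Jordan chain for λ = 5 of length 3:
v_1 = (0, 3, -9, 0, 0)ᵀ
v_2 = (-3, -4, 3, 0, 0)ᵀ
v_3 = (1, 0, 0, 0, 0)ᵀ

Let N = A − (5)·I. We want v_3 with N^3 v_3 = 0 but N^2 v_3 ≠ 0; then v_{j-1} := N · v_j for j = 3, …, 2.

Pick v_3 = (1, 0, 0, 0, 0)ᵀ.
Then v_2 = N · v_3 = (-3, -4, 3, 0, 0)ᵀ.
Then v_1 = N · v_2 = (0, 3, -9, 0, 0)ᵀ.

Sanity check: (A − (5)·I) v_1 = (0, 0, 0, 0, 0)ᵀ = 0. ✓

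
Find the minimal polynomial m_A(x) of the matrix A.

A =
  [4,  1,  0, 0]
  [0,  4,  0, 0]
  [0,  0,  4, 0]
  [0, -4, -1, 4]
x^2 - 8*x + 16

The characteristic polynomial is χ_A(x) = (x - 4)^4, so the eigenvalues are known. The minimal polynomial is
  m_A(x) = Π_λ (x − λ)^{k_λ}
where k_λ is the size of the *largest* Jordan block for λ (equivalently, the smallest k with (A − λI)^k v = 0 for every generalised eigenvector v of λ).

  λ = 4: largest Jordan block has size 2, contributing (x − 4)^2

So m_A(x) = (x - 4)^2 = x^2 - 8*x + 16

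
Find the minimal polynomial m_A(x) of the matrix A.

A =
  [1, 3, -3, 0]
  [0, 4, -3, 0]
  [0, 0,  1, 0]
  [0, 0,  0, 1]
x^2 - 5*x + 4

The characteristic polynomial is χ_A(x) = (x - 4)*(x - 1)^3, so the eigenvalues are known. The minimal polynomial is
  m_A(x) = Π_λ (x − λ)^{k_λ}
where k_λ is the size of the *largest* Jordan block for λ (equivalently, the smallest k with (A − λI)^k v = 0 for every generalised eigenvector v of λ).

  λ = 1: largest Jordan block has size 1, contributing (x − 1)
  λ = 4: largest Jordan block has size 1, contributing (x − 4)

So m_A(x) = (x - 4)*(x - 1) = x^2 - 5*x + 4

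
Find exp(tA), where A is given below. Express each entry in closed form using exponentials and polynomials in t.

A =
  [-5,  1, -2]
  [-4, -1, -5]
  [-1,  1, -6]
e^{tA} =
  [-t^2*exp(-4*t)/2 - t*exp(-4*t) + exp(-4*t), t*exp(-4*t), t^2*exp(-4*t)/2 - 2*t*exp(-4*t)]
  [-3*t^2*exp(-4*t)/2 - 4*t*exp(-4*t), 3*t*exp(-4*t) + exp(-4*t), 3*t^2*exp(-4*t)/2 - 5*t*exp(-4*t)]
  [-t^2*exp(-4*t)/2 - t*exp(-4*t), t*exp(-4*t), t^2*exp(-4*t)/2 - 2*t*exp(-4*t) + exp(-4*t)]

Strategy: write A = P · J · P⁻¹ where J is a Jordan canonical form, so e^{tA} = P · e^{tJ} · P⁻¹, and e^{tJ} can be computed block-by-block.

A has Jordan form
J =
  [-4,  1,  0]
  [ 0, -4,  1]
  [ 0,  0, -4]
(up to reordering of blocks).

Per-block formulas:
  For a 3×3 Jordan block J_3(-4): exp(t · J_3(-4)) = e^(-4t)·(I + t·N + (t^2/2)·N^2), where N is the 3×3 nilpotent shift.

After assembling e^{tJ} and conjugating by P, we get:

e^{tA} =
  [-t^2*exp(-4*t)/2 - t*exp(-4*t) + exp(-4*t), t*exp(-4*t), t^2*exp(-4*t)/2 - 2*t*exp(-4*t)]
  [-3*t^2*exp(-4*t)/2 - 4*t*exp(-4*t), 3*t*exp(-4*t) + exp(-4*t), 3*t^2*exp(-4*t)/2 - 5*t*exp(-4*t)]
  [-t^2*exp(-4*t)/2 - t*exp(-4*t), t*exp(-4*t), t^2*exp(-4*t)/2 - 2*t*exp(-4*t) + exp(-4*t)]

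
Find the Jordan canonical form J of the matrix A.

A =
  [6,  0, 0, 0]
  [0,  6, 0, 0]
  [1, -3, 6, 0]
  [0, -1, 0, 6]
J_2(6) ⊕ J_2(6)

The characteristic polynomial is
  det(x·I − A) = x^4 - 24*x^3 + 216*x^2 - 864*x + 1296 = (x - 6)^4

Eigenvalues and multiplicities (the geometric multiplicity of λ is n − rank(A − λI), which equals the number of Jordan blocks for λ):
  λ = 6: algebraic multiplicity = 4, geometric multiplicity = 2

Determining the block sizes for each eigenvalue:
  λ = 6: with am = 4 and gm = 2, the partition is not yet determined (e.g. several partitions of 4 into 2 parts exist). Let N = A − (6)·I. Computing rank(N^1) = 2, rank(N^2) = 0; the number of blocks of size ≥ j is rank(N^{j−1}) − rank(N^j), giving [2, 2]. So we have 2 block(s) of size 2 → block sizes [2, 2]

Assembling the blocks gives a Jordan form
J =
  [6, 1, 0, 0]
  [0, 6, 0, 0]
  [0, 0, 6, 1]
  [0, 0, 0, 6]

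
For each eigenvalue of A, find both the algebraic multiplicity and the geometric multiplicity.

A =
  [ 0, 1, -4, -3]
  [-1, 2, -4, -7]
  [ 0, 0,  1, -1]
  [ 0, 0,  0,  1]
λ = 1: alg = 4, geom = 2

Step 1 — factor the characteristic polynomial to read off the algebraic multiplicities:
  χ_A(x) = (x - 1)^4

Step 2 — compute geometric multiplicities via the rank-nullity identity g(λ) = n − rank(A − λI):
  rank(A − (1)·I) = 2, so dim ker(A − (1)·I) = n − 2 = 2

Summary:
  λ = 1: algebraic multiplicity = 4, geometric multiplicity = 2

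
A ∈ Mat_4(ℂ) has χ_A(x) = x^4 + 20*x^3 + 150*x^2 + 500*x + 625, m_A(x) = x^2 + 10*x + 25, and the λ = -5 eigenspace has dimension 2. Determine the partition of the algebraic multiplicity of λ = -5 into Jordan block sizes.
Block sizes for λ = -5: [2, 2]

Step 1 — from the characteristic polynomial, algebraic multiplicity of λ = -5 is 4. From dim ker(A − (-5)·I) = 2, there are exactly 2 Jordan blocks for λ = -5.
Step 2 — from the minimal polynomial, the factor (x + 5)^2 tells us the largest block for λ = -5 has size 2.
Step 3 — with total size 4, 2 blocks, and largest block 2, the block sizes (in nonincreasing order) are [2, 2].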